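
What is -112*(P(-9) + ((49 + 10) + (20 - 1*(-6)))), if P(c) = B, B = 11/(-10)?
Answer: -46984/5 ≈ -9396.8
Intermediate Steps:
B = -11/10 (B = 11*(-⅒) = -11/10 ≈ -1.1000)
P(c) = -11/10
-112*(P(-9) + ((49 + 10) + (20 - 1*(-6)))) = -112*(-11/10 + ((49 + 10) + (20 - 1*(-6)))) = -112*(-11/10 + (59 + (20 + 6))) = -112*(-11/10 + (59 + 26)) = -112*(-11/10 + 85) = -112*839/10 = -46984/5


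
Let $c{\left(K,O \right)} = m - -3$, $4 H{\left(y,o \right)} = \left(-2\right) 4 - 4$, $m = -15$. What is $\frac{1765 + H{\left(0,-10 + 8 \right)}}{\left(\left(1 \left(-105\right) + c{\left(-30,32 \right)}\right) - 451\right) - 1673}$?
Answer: $- \frac{1762}{2241} \approx -0.78626$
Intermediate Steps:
$H{\left(y,o \right)} = -3$ ($H{\left(y,o \right)} = \frac{\left(-2\right) 4 - 4}{4} = \frac{-8 - 4}{4} = \frac{1}{4} \left(-12\right) = -3$)
$c{\left(K,O \right)} = -12$ ($c{\left(K,O \right)} = -15 - -3 = -15 + 3 = -12$)
$\frac{1765 + H{\left(0,-10 + 8 \right)}}{\left(\left(1 \left(-105\right) + c{\left(-30,32 \right)}\right) - 451\right) - 1673} = \frac{1765 - 3}{\left(\left(1 \left(-105\right) - 12\right) - 451\right) - 1673} = \frac{1762}{\left(\left(-105 - 12\right) - 451\right) - 1673} = \frac{1762}{\left(-117 - 451\right) - 1673} = \frac{1762}{-568 - 1673} = \frac{1762}{-2241} = 1762 \left(- \frac{1}{2241}\right) = - \frac{1762}{2241}$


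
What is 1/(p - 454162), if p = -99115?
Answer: -1/553277 ≈ -1.8074e-6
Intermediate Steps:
1/(p - 454162) = 1/(-99115 - 454162) = 1/(-553277) = -1/553277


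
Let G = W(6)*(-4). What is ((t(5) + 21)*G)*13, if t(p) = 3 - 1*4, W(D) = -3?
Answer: 3120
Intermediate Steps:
t(p) = -1 (t(p) = 3 - 4 = -1)
G = 12 (G = -3*(-4) = 12)
((t(5) + 21)*G)*13 = ((-1 + 21)*12)*13 = (20*12)*13 = 240*13 = 3120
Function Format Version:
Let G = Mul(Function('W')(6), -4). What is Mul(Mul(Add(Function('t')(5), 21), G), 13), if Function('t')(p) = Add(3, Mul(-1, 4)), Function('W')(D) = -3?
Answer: 3120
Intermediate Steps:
Function('t')(p) = -1 (Function('t')(p) = Add(3, -4) = -1)
G = 12 (G = Mul(-3, -4) = 12)
Mul(Mul(Add(Function('t')(5), 21), G), 13) = Mul(Mul(Add(-1, 21), 12), 13) = Mul(Mul(20, 12), 13) = Mul(240, 13) = 3120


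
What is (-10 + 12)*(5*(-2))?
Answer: -20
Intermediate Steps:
(-10 + 12)*(5*(-2)) = 2*(-10) = -20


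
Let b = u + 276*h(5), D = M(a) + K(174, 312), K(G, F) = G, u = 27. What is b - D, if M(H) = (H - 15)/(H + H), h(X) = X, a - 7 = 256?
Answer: 324155/263 ≈ 1232.5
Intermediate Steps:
a = 263 (a = 7 + 256 = 263)
M(H) = (-15 + H)/(2*H) (M(H) = (-15 + H)/((2*H)) = (-15 + H)*(1/(2*H)) = (-15 + H)/(2*H))
D = 45886/263 (D = (½)*(-15 + 263)/263 + 174 = (½)*(1/263)*248 + 174 = 124/263 + 174 = 45886/263 ≈ 174.47)
b = 1407 (b = 27 + 276*5 = 27 + 1380 = 1407)
b - D = 1407 - 1*45886/263 = 1407 - 45886/263 = 324155/263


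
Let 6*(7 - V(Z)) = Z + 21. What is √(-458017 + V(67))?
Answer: I*√4122222/3 ≈ 676.78*I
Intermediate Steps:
V(Z) = 7/2 - Z/6 (V(Z) = 7 - (Z + 21)/6 = 7 - (21 + Z)/6 = 7 + (-7/2 - Z/6) = 7/2 - Z/6)
√(-458017 + V(67)) = √(-458017 + (7/2 - ⅙*67)) = √(-458017 + (7/2 - 67/6)) = √(-458017 - 23/3) = √(-1374074/3) = I*√4122222/3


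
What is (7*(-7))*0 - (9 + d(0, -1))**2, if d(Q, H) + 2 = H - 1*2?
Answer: -16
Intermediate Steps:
d(Q, H) = -4 + H (d(Q, H) = -2 + (H - 1*2) = -2 + (H - 2) = -2 + (-2 + H) = -4 + H)
(7*(-7))*0 - (9 + d(0, -1))**2 = (7*(-7))*0 - (9 + (-4 - 1))**2 = -49*0 - (9 - 5)**2 = 0 - 1*4**2 = 0 - 1*16 = 0 - 16 = -16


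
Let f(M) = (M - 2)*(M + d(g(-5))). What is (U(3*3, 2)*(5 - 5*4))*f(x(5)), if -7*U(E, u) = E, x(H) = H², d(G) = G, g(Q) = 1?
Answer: 80730/7 ≈ 11533.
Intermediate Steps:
U(E, u) = -E/7
f(M) = (1 + M)*(-2 + M) (f(M) = (M - 2)*(M + 1) = (-2 + M)*(1 + M) = (1 + M)*(-2 + M))
(U(3*3, 2)*(5 - 5*4))*f(x(5)) = ((-3*3/7)*(5 - 5*4))*(-2 + (5²)² - 1*5²) = ((-⅐*9)*(5 - 20))*(-2 + 25² - 1*25) = (-9/7*(-15))*(-2 + 625 - 25) = (135/7)*598 = 80730/7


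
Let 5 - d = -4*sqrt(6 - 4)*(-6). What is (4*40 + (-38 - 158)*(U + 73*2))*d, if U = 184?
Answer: -322600 + 1548480*sqrt(2) ≈ 1.8673e+6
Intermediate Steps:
d = 5 - 24*sqrt(2) (d = 5 - (-4*sqrt(6 - 4))*(-6) = 5 - (-4*sqrt(2))*(-6) = 5 - 24*sqrt(2) ≈ -28.941)
(4*40 + (-38 - 158)*(U + 73*2))*d = (4*40 + (-38 - 158)*(184 + 73*2))*(5 - 24*sqrt(2)) = (160 - 196*(184 + 146))*(5 - 24*sqrt(2)) = (160 - 196*330)*(5 - 24*sqrt(2)) = (160 - 64680)*(5 - 24*sqrt(2)) = -64520*(5 - 24*sqrt(2)) = -322600 + 1548480*sqrt(2)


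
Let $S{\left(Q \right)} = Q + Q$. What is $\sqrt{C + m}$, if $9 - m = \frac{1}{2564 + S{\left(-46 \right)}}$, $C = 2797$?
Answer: $\frac{\sqrt{4286714358}}{1236} \approx 52.972$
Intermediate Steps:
$S{\left(Q \right)} = 2 Q$
$m = \frac{22247}{2472}$ ($m = 9 - \frac{1}{2564 + 2 \left(-46\right)} = 9 - \frac{1}{2564 - 92} = 9 - \frac{1}{2472} = \frac{22247}{2472} \approx 8.9996$)
$\sqrt{C + m} = \sqrt{2797 + \frac{22247}{2472}} = \sqrt{\frac{6936431}{2472}} = \frac{\sqrt{4286714358}}{1236}$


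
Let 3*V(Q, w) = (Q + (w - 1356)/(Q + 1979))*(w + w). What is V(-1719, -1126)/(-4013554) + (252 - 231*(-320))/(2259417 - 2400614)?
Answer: -6698322235043/7893346279065 ≈ -0.84860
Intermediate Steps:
V(Q, w) = 2*w*(Q + (-1356 + w)/(1979 + Q))/3 (V(Q, w) = ((Q + (w - 1356)/(Q + 1979))*(w + w))/3 = ((Q + (-1356 + w)/(1979 + Q))*(2*w))/3 = (2*w*(Q + (-1356 + w)/(1979 + Q)))/3 = 2*w*(Q + (-1356 + w)/(1979 + Q))/3)
V(-1719, -1126)/(-4013554) + (252 - 231*(-320))/(2259417 - 2400614) = ((⅔)*(-1126)*(-1356 - 1126 + (-1719)² + 1979*(-1719))/(1979 - 1719))/(-4013554) + (252 - 231*(-320))/(2259417 - 2400614) = ((⅔)*(-1126)*(-1356 - 1126 + 2954961 - 3401901)/260)*(-1/4013554) + (252 + 73920)/(-141197) = ((⅔)*(-1126)*(1/260)*(-449422))*(-1/4013554) + 74172*(-1/141197) = (253024586/195)*(-1/4013554) - 10596/20171 = -126512293/391321515 - 10596/20171 = -6698322235043/7893346279065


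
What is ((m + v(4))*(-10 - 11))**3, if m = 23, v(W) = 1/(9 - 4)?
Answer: -14455457856/125 ≈ -1.1564e+8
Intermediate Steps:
v(W) = 1/5
((m + v(4))*(-10 - 11))**3 = ((23 + 1/5)*(-10 - 11))**3 = ((116/5)*(-21))**3 = (-2436/5)**3 = -14455457856/125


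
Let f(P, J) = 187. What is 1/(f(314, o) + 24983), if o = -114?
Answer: 1/25170 ≈ 3.9730e-5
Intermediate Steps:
1/(f(314, o) + 24983) = 1/(187 + 24983) = 1/25170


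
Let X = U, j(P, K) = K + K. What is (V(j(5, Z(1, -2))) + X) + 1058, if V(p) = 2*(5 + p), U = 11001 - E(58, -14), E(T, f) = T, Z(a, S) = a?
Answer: 12015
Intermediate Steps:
U = 10943 (U = 11001 - 1*58 = 11001 - 58 = 10943)
j(P, K) = 2*K
X = 10943
V(p) = 10 + 2*p
(V(j(5, Z(1, -2))) + X) + 1058 = ((10 + 2*(2*1)) + 10943) + 1058 = ((10 + 2*2) + 10943) + 1058 = ((10 + 4) + 10943) + 1058 = (14 + 10943) + 1058 = 10957 + 1058 = 12015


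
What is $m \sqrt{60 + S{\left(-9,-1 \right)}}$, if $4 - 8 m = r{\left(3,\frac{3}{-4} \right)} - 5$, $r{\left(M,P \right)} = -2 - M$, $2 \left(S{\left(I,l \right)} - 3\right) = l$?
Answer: $\frac{35 \sqrt{10}}{8} \approx 13.835$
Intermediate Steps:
$S{\left(I,l \right)} = 3 + \frac{l}{2}$
$m = \frac{7}{4}$ ($m = \frac{1}{2} - \frac{\left(-2 - 3\right) - 5}{8} = \frac{1}{2} - \frac{-5 - 5}{8} = \frac{1}{2} - - \frac{5}{4} = \frac{1}{2} + \frac{5}{4} = \frac{7}{4} \approx 1.75$)
$m \sqrt{60 + S{\left(-9,-1 \right)}} = \frac{7 \sqrt{60 + \left(3 + \frac{1}{2} \left(-1\right)\right)}}{4} = \frac{7 \sqrt{60 + \left(3 - \frac{1}{2}\right)}}{4} = \frac{7 \sqrt{60 + \frac{5}{2}}}{4} = \frac{7 \sqrt{\frac{125}{2}}}{4} = \frac{7 \frac{5 \sqrt{10}}{2}}{4} = \frac{35 \sqrt{10}}{8}$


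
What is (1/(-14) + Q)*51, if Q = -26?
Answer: -18615/14 ≈ -1329.6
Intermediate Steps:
(1/(-14) + Q)*51 = (1/(-14) - 26)*51 = (-1/14 - 26)*51 = -365/14*51 = -18615/14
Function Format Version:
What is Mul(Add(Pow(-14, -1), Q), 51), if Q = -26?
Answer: Rational(-18615, 14) ≈ -1329.6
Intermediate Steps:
Mul(Add(Pow(-14, -1), Q), 51) = Mul(Add(Pow(-14, -1), -26), 51) = Mul(Add(Rational(-1, 14), -26), 51) = Mul(Rational(-365, 14), 51) = Rational(-18615, 14)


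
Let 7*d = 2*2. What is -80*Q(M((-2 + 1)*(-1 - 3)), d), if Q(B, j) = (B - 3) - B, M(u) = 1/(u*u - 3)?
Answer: 240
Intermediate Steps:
M(u) = 1/(-3 + u**2) (M(u) = 1/(u**2 - 3) = 1/(-3 + u**2))
d = 4/7 (d = (2*2)/7 = (1/7)*4 = 4/7 ≈ 0.57143)
Q(B, j) = -3 (Q(B, j) = (-3 + B) - B = -3)
-80*Q(M((-2 + 1)*(-1 - 3)), d) = -80*(-3) = 240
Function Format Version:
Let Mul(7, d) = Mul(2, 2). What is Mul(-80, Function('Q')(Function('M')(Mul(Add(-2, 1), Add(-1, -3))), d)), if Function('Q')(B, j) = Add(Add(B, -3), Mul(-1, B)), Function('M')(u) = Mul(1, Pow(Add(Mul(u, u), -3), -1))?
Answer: 240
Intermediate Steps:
Function('M')(u) = Pow(Add(-3, Pow(u, 2)), -1) (Function('M')(u) = Mul(1, Pow(Add(Pow(u, 2), -3), -1)) = Mul(1, Pow(Add(-3, Pow(u, 2)), -1)) = Pow(Add(-3, Pow(u, 2)), -1))
d = Rational(4, 7) (d = Mul(Rational(1, 7), Mul(2, 2)) = Mul(Rational(1, 7), 4) = Rational(4, 7) ≈ 0.57143)
Function('Q')(B, j) = -3 (Function('Q')(B, j) = Add(Add(-3, B), Mul(-1, B)) = -3)
Mul(-80, Function('Q')(Function('M')(Mul(Add(-2, 1), Add(-1, -3))), d)) = Mul(-80, -3) = 240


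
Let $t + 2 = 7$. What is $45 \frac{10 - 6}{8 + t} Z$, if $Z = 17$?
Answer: $\frac{3060}{13} \approx 235.38$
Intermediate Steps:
$t = 5$ ($t = -2 + 7 = 5$)
$45 \frac{10 - 6}{8 + t} Z = 45 \frac{10 - 6}{8 + 5} \cdot 17 = 45 \cdot \frac{4}{13} \cdot 17 = \frac{180}{13} \cdot 17 = \frac{3060}{13}$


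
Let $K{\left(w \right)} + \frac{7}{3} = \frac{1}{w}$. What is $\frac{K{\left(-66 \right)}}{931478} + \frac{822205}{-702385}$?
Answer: $- \frac{10109451244603}{8636181510396} \approx -1.1706$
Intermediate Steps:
$K{\left(w \right)} = - \frac{7}{3} + \frac{1}{w}$
$\frac{K{\left(-66 \right)}}{931478} + \frac{822205}{-702385} = \frac{- \frac{7}{3} + \frac{1}{-66}}{931478} + \frac{822205}{-702385} = \left(- \frac{7}{3} - \frac{1}{66}\right) \frac{1}{931478} + 822205 \left(- \frac{1}{702385}\right) = \left(- \frac{155}{66}\right) \frac{1}{931478} - \frac{164441}{140477} = - \frac{155}{61477548} - \frac{164441}{140477} = - \frac{10109451244603}{8636181510396}$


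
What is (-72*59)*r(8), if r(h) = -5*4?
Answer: 84960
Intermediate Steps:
r(h) = -20
(-72*59)*r(8) = -72*59*(-20) = -4248*(-20) = 84960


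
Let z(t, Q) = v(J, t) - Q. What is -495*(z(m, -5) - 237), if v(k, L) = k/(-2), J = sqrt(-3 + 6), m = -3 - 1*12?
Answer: 114840 + 495*sqrt(3)/2 ≈ 1.1527e+5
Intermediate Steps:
m = -15 (m = -3 - 12 = -15)
J = sqrt(3) ≈ 1.7320
v(k, L) = -k/2 (v(k, L) = k*(-1/2) = -k/2)
z(t, Q) = -Q - sqrt(3)/2 (z(t, Q) = -sqrt(3)/2 - Q = -Q - sqrt(3)/2)
-495*(z(m, -5) - 237) = -495*((-1*(-5) - sqrt(3)/2) - 237) = -495*((5 - sqrt(3)/2) - 237) = -495*(-232 - sqrt(3)/2) = 114840 + 495*sqrt(3)/2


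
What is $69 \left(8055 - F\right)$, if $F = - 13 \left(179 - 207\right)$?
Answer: $530679$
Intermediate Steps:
$F = 364$ ($F = - 13 \left(179 - 207\right) = \left(-13\right) \left(-28\right) = 364$)
$69 \left(8055 - F\right) = 69 \left(8055 - 364\right) = 69 \cdot 7691 = 530679$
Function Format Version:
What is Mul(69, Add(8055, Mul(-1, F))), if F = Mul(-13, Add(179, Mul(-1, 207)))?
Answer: 530679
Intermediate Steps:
F = 364 (F = Mul(-13, Add(179, -207)) = Mul(-13, -28) = 364)
Mul(69, Add(8055, Mul(-1, F))) = Mul(69, Add(8055, Mul(-1, 364))) = Mul(69, Add(8055, -364)) = Mul(69, 7691) = 530679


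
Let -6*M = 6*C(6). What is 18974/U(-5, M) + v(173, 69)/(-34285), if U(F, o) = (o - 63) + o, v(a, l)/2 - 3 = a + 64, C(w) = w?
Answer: -130111918/514275 ≈ -253.00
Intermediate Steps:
v(a, l) = 134 + 2*a (v(a, l) = 6 + 2*(a + 64) = 6 + 2*(64 + a) = 6 + (128 + 2*a) = 134 + 2*a)
M = -6 ≈ -6.0000
U(F, o) = -63 + 2*o (U(F, o) = (-63 + o) + o = -63 + 2*o)
18974/U(-5, M) + v(173, 69)/(-34285) = 18974/(-63 + 2*(-6)) + (134 + 2*173)/(-34285) = 18974/(-63 - 12) + (134 + 346)*(-1/34285) = 18974/(-75) + 480*(-1/34285) = 18974*(-1/75) - 96/6857 = -18974/75 - 96/6857 = -130111918/514275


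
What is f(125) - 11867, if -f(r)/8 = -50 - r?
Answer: -10467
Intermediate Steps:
f(r) = 400 + 8*r (f(r) = -8*(-50 - r) = 400 + 8*r)
f(125) - 11867 = (400 + 8*125) - 11867 = (400 + 1000) - 11867 = 1400 - 11867 = -10467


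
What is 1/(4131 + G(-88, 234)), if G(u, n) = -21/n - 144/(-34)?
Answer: 1326/5483203 ≈ 0.00024183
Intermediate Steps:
G(u, n) = 72/17 - 21/n (G(u, n) = -21/n - 144*(-1/34) = -21/n + 72/17 = 72/17 - 21/n)
1/(4131 + G(-88, 234)) = 1/(4131 + (72/17 - 21/234)) = 1/(4131 + (72/17 - 21*1/234)) = 1/(4131 + (72/17 - 7/78)) = 1/(4131 + 5497/1326) = 1/(5483203/1326) = 1326/5483203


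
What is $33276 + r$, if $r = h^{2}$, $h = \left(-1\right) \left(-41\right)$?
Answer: $34957$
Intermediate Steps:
$h = 41$
$r = 1681$ ($r = 41^{2} = 1681$)
$33276 + r = 33276 + 1681 = 34957$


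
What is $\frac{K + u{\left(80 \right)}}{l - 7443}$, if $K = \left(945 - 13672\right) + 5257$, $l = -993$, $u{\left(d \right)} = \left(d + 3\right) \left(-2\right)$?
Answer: $\frac{1909}{2109} \approx 0.90517$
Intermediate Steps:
$u{\left(d \right)} = -6 - 2 d$ ($u{\left(d \right)} = \left(3 + d\right) \left(-2\right) = -6 - 2 d$)
$K = -7470$ ($K = -12727 + 5257 = -7470$)
$\frac{K + u{\left(80 \right)}}{l - 7443} = \frac{-7470 - 166}{-993 - 7443} = \frac{-7470 - 166}{-8436} = \left(-7470 - 166\right) \left(- \frac{1}{8436}\right) = \left(-7636\right) \left(- \frac{1}{8436}\right) = \frac{1909}{2109}$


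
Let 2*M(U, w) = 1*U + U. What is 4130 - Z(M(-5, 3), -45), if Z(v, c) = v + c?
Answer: 4180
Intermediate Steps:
M(U, w) = U (M(U, w) = (1*U + U)/2 = (U + U)/2 = (2*U)/2 = U)
Z(v, c) = c + v
4130 - Z(M(-5, 3), -45) = 4130 - (-45 - 5) = 4130 - 1*(-50) = 4130 + 50 = 4180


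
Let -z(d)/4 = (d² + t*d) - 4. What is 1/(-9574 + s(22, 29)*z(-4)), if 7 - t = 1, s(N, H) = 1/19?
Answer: -19/181858 ≈ -0.00010448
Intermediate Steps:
s(N, H) = 1/19
t = 6 (t = 7 - 1*1 = 7 - 1 = 6)
z(d) = 16 - 24*d - 4*d² (z(d) = -4*((d² + 6*d) - 4) = -4*(-4 + d² + 6*d) = 16 - 24*d - 4*d²)
1/(-9574 + s(22, 29)*z(-4)) = 1/(-9574 + (16 - 24*(-4) - 4*(-4)²)/19) = 1/(-9574 + (16 + 96 - 4*16)/19) = 1/(-9574 + (16 + 96 - 64)/19) = 1/(-9574 + (1/19)*48) = 1/(-9574 + 48/19) = 1/(-181858/19) = -19/181858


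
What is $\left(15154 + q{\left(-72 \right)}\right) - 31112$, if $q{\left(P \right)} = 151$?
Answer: $-15807$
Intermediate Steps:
$\left(15154 + q{\left(-72 \right)}\right) - 31112 = \left(15154 + 151\right) - 31112 = 15305 - 31112 = -15807$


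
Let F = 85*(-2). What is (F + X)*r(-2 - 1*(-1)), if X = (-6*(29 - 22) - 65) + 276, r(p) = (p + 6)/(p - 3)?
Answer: 5/4 ≈ 1.2500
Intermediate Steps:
F = -170
r(p) = (6 + p)/(-3 + p)
X = 169 (X = (-6*7 - 65) + 276 = (-42 - 65) + 276 = -107 + 276 = 169)
(F + X)*r(-2 - 1*(-1)) = (-170 + 169)*((6 + (-2 - 1*(-1)))/(-3 + (-2 - 1*(-1)))) = -(6 + (-2 + 1))/(-3 + (-2 + 1)) = -(6 - 1)/(-3 - 1) = -5/(-4) = -(-1)*5/4 = -1*(-5/4) = 5/4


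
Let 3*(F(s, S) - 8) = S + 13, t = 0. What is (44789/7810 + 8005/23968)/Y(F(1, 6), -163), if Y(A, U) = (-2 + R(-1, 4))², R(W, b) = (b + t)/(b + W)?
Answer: 5112098109/374380160 ≈ 13.655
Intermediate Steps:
F(s, S) = 37/3 + S/3 (F(s, S) = 8 + (S + 13)/3 = 8 + (13 + S)/3 = 8 + (13/3 + S/3) = 37/3 + S/3)
R(W, b) = b/(W + b) (R(W, b) = (b + 0)/(b + W) = b/(W + b))
Y(A, U) = 4/9 (Y(A, U) = (-2 + 4/(-1 + 4))² = (-2 + 4/3)² = (-⅔)² = 4/9)
(44789/7810 + 8005/23968)/Y(F(1, 6), -163) = (44789/7810 + 8005/23968)/(4/9) = (44789*(1/7810) + 8005*(1/23968))*(9/4) = (44789/7810 + 8005/23968)*(9/4) = (568010901/93595040)*(9/4) = 5112098109/374380160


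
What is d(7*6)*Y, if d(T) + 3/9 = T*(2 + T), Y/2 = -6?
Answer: -22172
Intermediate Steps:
Y = -12 (Y = 2*(-6) = -12)
d(T) = -1/3 + T*(2 + T)
d(7*6)*Y = (-1/3 + (7*6)**2 + 2*(7*6))*(-12) = (-1/3 + 42**2 + 2*42)*(-12) = (-1/3 + 1764 + 84)*(-12) = (5543/3)*(-12) = -22172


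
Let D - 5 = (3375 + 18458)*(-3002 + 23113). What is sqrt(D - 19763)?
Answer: sqrt(439063705) ≈ 20954.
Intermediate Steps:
D = 439083468 (D = 5 + (3375 + 18458)*(-3002 + 23113) = 5 + 21833*20111 = 5 + 439083463 = 439083468)
sqrt(D - 19763) = sqrt(439083468 - 19763) = sqrt(439063705)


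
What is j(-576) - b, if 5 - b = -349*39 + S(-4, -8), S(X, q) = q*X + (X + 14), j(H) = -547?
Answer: -14121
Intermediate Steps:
S(X, q) = 14 + X + X*q (S(X, q) = X*q + (14 + X) = 14 + X + X*q)
b = 13574 (b = 5 - (-349*39 + (14 - 4 - 4*(-8))) = 5 - (-13611 + (14 - 4 + 32)) = 5 - (-13611 + 42) = 5 - 1*(-13569) = 5 + 13569 = 13574)
j(-576) - b = -547 - 1*13574 = -547 - 13574 = -14121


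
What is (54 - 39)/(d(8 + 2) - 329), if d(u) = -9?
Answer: -15/338 ≈ -0.044379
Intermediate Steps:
(54 - 39)/(d(8 + 2) - 329) = (54 - 39)/(-9 - 329) = 15/(-338) = 15*(-1/338) = -15/338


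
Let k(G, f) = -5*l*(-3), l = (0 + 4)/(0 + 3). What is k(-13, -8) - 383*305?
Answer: -116795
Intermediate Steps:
l = 4/3 ≈ 1.3333
k(G, f) = 20 (k(G, f) = -5*4/3*(-3) = -20/3*(-3) = 20)
k(-13, -8) - 383*305 = 20 - 383*305 = 20 - 116815 = -116795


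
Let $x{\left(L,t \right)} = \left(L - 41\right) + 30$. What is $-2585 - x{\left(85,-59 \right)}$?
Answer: $-2659$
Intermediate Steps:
$x{\left(L,t \right)} = -11 + L$ ($x{\left(L,t \right)} = \left(-41 + L\right) + 30 = -11 + L$)
$-2585 - x{\left(85,-59 \right)} = -2585 - \left(-11 + 85\right) = -2585 - 74 = -2659$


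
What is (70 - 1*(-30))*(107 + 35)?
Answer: 14200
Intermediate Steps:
(70 - 1*(-30))*(107 + 35) = (70 + 30)*142 = 100*142 = 14200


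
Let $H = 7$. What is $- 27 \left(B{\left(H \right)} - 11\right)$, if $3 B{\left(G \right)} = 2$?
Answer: $279$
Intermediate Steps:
$B{\left(G \right)} = \frac{2}{3}$ ($B{\left(G \right)} = \frac{1}{3} \cdot 2 = \frac{2}{3}$)
$- 27 \left(B{\left(H \right)} - 11\right) = - 27 \left(\frac{2}{3} - 11\right) = \left(-27\right) \left(- \frac{31}{3}\right) = 279$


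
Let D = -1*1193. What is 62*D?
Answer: -73966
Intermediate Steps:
D = -1193
62*D = 62*(-1193) = -73966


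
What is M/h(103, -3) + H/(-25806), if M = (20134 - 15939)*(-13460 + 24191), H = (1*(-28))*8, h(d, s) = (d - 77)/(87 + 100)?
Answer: 108618665788157/335478 ≈ 3.2377e+8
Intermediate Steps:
h(d, s) = -7/17 + d/187 (h(d, s) = (-77 + d)/187 = (-77 + d)*(1/187) = -7/17 + d/187)
H = -224 (H = -28*8 = -224)
M = 45016545 (M = 4195*10731 = 45016545)
M/h(103, -3) + H/(-25806) = 45016545/(-7/17 + (1/187)*103) - 224/(-25806) = 45016545/(-7/17 + 103/187) - 224*(-1/25806) = 45016545/(26/187) + 112/12903 = 45016545*(187/26) + 112/12903 = 8418093915/26 + 112/12903 = 108618665788157/335478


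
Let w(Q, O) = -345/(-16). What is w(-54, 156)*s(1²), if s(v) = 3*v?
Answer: 1035/16 ≈ 64.688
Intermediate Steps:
w(Q, O) = 345/16 (w(Q, O) = -345*(-1/16) = 345/16)
w(-54, 156)*s(1²) = 345*(3*1²)/16 = 345*(3*1)/16 = (345/16)*3 = 1035/16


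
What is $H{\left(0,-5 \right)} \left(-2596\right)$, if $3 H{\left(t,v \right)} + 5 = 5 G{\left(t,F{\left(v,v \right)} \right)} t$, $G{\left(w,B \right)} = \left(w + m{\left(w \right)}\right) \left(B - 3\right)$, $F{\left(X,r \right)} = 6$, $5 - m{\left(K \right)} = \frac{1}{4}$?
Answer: $\frac{12980}{3} \approx 4326.7$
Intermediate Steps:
$m{\left(K \right)} = \frac{19}{4}$ ($m{\left(K \right)} = 5 - \frac{1}{4} = \frac{19}{4}$)
$G{\left(w,B \right)} = \left(-3 + B\right) \left(\frac{19}{4} + w\right)$ ($G{\left(w,B \right)} = \left(w + \frac{19}{4}\right) \left(B - 3\right) = \left(\frac{19}{4} + w\right) \left(-3 + B\right) = \left(-3 + B\right) \left(\frac{19}{4} + w\right)$)
$H{\left(t,v \right)} = - \frac{5}{3} + \frac{t \left(\frac{285}{4} + 15 t\right)}{3}$ ($H{\left(t,v \right)} = - \frac{5}{3} + \frac{5 \left(- \frac{57}{4} - 3 t + \frac{19}{4} \cdot 6 + 6 t\right) t}{3} = - \frac{5}{3} + \frac{5 \left(- \frac{57}{4} - 3 t + \frac{57}{2} + 6 t\right) t}{3} = - \frac{5}{3} + \frac{5 \left(\frac{57}{4} + 3 t\right) t}{3} = - \frac{5}{3} + \frac{\left(\frac{285}{4} + 15 t\right) t}{3} = - \frac{5}{3} + \frac{t \left(\frac{285}{4} + 15 t\right)}{3}$)
$H{\left(0,-5 \right)} \left(-2596\right) = \left(- \frac{5}{3} + \frac{5}{4} \cdot 0 \left(19 + 4 \cdot 0\right)\right) \left(-2596\right) = \left(- \frac{5}{3} + \frac{5}{4} \cdot 0 \left(19 + 0\right)\right) \left(-2596\right) = \left(- \frac{5}{3} + \frac{5}{4} \cdot 0 \cdot 19\right) \left(-2596\right) = \left(- \frac{5}{3} + 0\right) \left(-2596\right) = \left(- \frac{5}{3}\right) \left(-2596\right) = \frac{12980}{3}$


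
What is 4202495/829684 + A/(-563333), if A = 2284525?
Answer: 471970275735/467388376772 ≈ 1.0098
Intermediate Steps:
4202495/829684 + A/(-563333) = 4202495/829684 + 2284525/(-563333) = 4202495*(1/829684) + 2284525*(-1/563333) = 4202495/829684 - 2284525/563333 = 471970275735/467388376772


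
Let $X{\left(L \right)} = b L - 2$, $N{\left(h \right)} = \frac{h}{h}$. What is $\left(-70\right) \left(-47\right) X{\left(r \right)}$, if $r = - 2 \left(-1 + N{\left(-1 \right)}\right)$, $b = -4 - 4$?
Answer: $-6580$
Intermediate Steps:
$N{\left(h \right)} = 1$
$b = -8$ ($b = -4 - 4 = -8$)
$r = 0$ ($r = - 2 \left(-1 + 1\right) = \left(-2\right) 0 = 0$)
$X{\left(L \right)} = -2 - 8 L$ ($X{\left(L \right)} = - 8 L - 2 = -2 - 8 L$)
$\left(-70\right) \left(-47\right) X{\left(r \right)} = \left(-70\right) \left(-47\right) \left(-2 - 0\right) = 3290 \left(-2 + 0\right) = 3290 \left(-2\right) = -6580$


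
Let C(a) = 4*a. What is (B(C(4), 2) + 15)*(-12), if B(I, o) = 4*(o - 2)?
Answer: -180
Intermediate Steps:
B(I, o) = -8 + 4*o (B(I, o) = 4*(-2 + o) = -8 + 4*o)
(B(C(4), 2) + 15)*(-12) = ((-8 + 4*2) + 15)*(-12) = ((-8 + 8) + 15)*(-12) = (0 + 15)*(-12) = 15*(-12) = -180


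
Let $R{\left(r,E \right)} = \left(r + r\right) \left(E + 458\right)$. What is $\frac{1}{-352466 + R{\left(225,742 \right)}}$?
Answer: $\frac{1}{187534} \approx 5.3324 \cdot 10^{-6}$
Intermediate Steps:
$R{\left(r,E \right)} = 2 r \left(458 + E\right)$
$\frac{1}{-352466 + R{\left(225,742 \right)}} = \frac{1}{-352466 + 2 \cdot 225 \left(458 + 742\right)} = \frac{1}{-352466 + 2 \cdot 225 \cdot 1200} = \frac{1}{-352466 + 540000} = \frac{1}{187534}$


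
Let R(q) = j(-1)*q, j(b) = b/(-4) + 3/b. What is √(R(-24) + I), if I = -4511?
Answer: I*√4445 ≈ 66.671*I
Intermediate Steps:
j(b) = 3/b - b/4 (j(b) = b*(-¼) + 3/b = -b/4 + 3/b = 3/b - b/4)
R(q) = -11*q/4 (R(q) = (3/(-1) - ¼*(-1))*q = (3*(-1) + ¼)*q = (-3 + ¼)*q = -11*q/4)
√(R(-24) + I) = √(-11/4*(-24) - 4511) = √(66 - 4511) = √(-4445) = I*√4445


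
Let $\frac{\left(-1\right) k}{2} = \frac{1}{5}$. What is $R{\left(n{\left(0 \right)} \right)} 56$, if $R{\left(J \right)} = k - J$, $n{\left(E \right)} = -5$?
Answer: $\frac{1288}{5} \approx 257.6$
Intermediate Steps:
$k = - \frac{2}{5} \approx -0.4$
$R{\left(J \right)} = - \frac{2}{5} - J$
$R{\left(n{\left(0 \right)} \right)} 56 = \left(- \frac{2}{5} - -5\right) 56 = \left(- \frac{2}{5} + 5\right) 56 = \frac{23}{5} \cdot 56 = \frac{1288}{5}$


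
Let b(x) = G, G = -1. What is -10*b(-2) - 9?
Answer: 1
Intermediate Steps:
b(x) = -1
-10*b(-2) - 9 = -10*(-1) - 9 = 10 - 9 = 1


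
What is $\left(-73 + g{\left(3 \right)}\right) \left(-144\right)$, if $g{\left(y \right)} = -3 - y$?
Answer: $11376$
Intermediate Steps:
$\left(-73 + g{\left(3 \right)}\right) \left(-144\right) = \left(-73 - 6\right) \left(-144\right) = \left(-79\right) \left(-144\right) = 11376$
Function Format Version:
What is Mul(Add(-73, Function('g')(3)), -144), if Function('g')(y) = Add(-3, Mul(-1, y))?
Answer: 11376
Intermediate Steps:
Mul(Add(-73, Function('g')(3)), -144) = Mul(Add(-73, Add(-3, Mul(-1, 3))), -144) = Mul(Add(-73, Add(-3, -3)), -144) = Mul(Add(-73, -6), -144) = Mul(-79, -144) = 11376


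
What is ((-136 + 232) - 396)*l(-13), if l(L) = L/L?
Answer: -300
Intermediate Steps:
l(L) = 1
((-136 + 232) - 396)*l(-13) = ((-136 + 232) - 396)*1 = (96 - 396)*1 = -300*1 = -300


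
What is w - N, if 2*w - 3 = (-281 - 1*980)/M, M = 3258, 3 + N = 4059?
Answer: -26420383/6516 ≈ -4054.7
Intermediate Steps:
N = 4056 (N = -3 + 4059 = 4056)
w = 8513/6516 (w = 3/2 + ((-281 - 1*980)/3258)/2 = 3/2 + ((-281 - 980)*(1/3258))/2 = 3/2 + (-1261*1/3258)/2 = 3/2 + (½)*(-1261/3258) = 3/2 - 1261/6516 = 8513/6516 ≈ 1.3065)
w - N = 8513/6516 - 1*4056 = 8513/6516 - 4056 = -26420383/6516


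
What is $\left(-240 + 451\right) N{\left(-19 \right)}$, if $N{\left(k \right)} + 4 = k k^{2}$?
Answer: $-1448093$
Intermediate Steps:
$N{\left(k \right)} = -4 + k^{3}$ ($N{\left(k \right)} = -4 + k k^{2} = -4 + k^{3}$)
$\left(-240 + 451\right) N{\left(-19 \right)} = \left(-240 + 451\right) \left(-4 + \left(-19\right)^{3}\right) = 211 \left(-4 - 6859\right) = 211 \left(-6863\right) = -1448093$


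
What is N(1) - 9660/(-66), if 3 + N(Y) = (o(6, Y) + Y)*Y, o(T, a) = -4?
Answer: 1544/11 ≈ 140.36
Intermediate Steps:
N(Y) = -3 + Y*(-4 + Y) (N(Y) = -3 + (-4 + Y)*Y = -3 + Y*(-4 + Y))
N(1) - 9660/(-66) = (-3 + 1² - 4*1) - 9660/(-66) = (-3 + 1 - 4) - 9660*(-1)/66 = -6 - 105*(-46/33) = -6 + 1610/11 = 1544/11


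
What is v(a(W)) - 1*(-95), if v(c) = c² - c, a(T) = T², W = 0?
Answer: 95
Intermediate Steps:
v(a(W)) - 1*(-95) = 0²*(-1 + 0²) - 1*(-95) = 0*(-1 + 0) + 95 = 0*(-1) + 95 = 0 + 95 = 95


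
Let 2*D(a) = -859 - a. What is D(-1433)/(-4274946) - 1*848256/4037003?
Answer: -3627407214037/17257969826838 ≈ -0.21019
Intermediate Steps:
D(a) = -859/2 - a/2 (D(a) = (-859 - a)/2 = -859/2 - a/2)
D(-1433)/(-4274946) - 1*848256/4037003 = (-859/2 - ½*(-1433))/(-4274946) - 1*848256/4037003 = (-859/2 + 1433/2)*(-1/4274946) - 848256*1/4037003 = 287*(-1/4274946) - 848256/4037003 = -287/4274946 - 848256/4037003 = -3627407214037/17257969826838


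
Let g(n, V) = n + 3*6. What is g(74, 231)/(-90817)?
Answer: -92/90817 ≈ -0.0010130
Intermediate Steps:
g(n, V) = 18 + n (g(n, V) = n + 18 = 18 + n)
g(74, 231)/(-90817) = (18 + 74)/(-90817) = 92*(-1/90817) = -92/90817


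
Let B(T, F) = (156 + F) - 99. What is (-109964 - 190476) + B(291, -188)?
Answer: -300571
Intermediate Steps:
B(T, F) = 57 + F
(-109964 - 190476) + B(291, -188) = (-109964 - 190476) + (57 - 188) = -300440 - 131 = -300571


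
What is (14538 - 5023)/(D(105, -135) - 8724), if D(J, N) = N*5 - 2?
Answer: -9515/9401 ≈ -1.0121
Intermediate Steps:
D(J, N) = -2 + 5*N (D(J, N) = 5*N - 2 = -2 + 5*N)
(14538 - 5023)/(D(105, -135) - 8724) = (14538 - 5023)/((-2 + 5*(-135)) - 8724) = 9515/((-2 - 675) - 8724) = 9515/(-677 - 8724) = 9515/(-9401) = 9515*(-1/9401) = -9515/9401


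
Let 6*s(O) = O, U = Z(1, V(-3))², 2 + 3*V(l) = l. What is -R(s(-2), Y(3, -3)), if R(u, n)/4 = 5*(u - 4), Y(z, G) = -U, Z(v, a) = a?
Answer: 260/3 ≈ 86.667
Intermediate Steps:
V(l) = -⅔ + l/3
U = 25/9 (U = (-⅔ + (⅓)*(-3))² = (-⅔ - 1)² = (-5/3)² = 25/9 ≈ 2.7778)
s(O) = O/6
Y(z, G) = -25/9 (Y(z, G) = -1*25/9 = -25/9)
R(u, n) = -80 + 20*u (R(u, n) = 4*(5*(u - 4)) = 4*(5*(-4 + u)) = 4*(-20 + 5*u) = -80 + 20*u)
-R(s(-2), Y(3, -3)) = -(-80 + 20*((⅙)*(-2))) = -(-80 + 20*(-⅓)) = -(-80 - 20/3) = -1*(-260/3) = 260/3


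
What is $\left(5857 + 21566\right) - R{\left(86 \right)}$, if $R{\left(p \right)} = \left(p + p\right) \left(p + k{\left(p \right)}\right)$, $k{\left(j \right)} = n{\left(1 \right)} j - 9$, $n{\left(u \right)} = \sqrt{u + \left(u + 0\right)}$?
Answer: $14179 - 14792 \sqrt{2} \approx -6740.0$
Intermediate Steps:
$n{\left(u \right)} = \sqrt{2} \sqrt{u}$ ($n{\left(u \right)} = \sqrt{u + u} = \sqrt{2 u} = \sqrt{2} \sqrt{u}$)
$k{\left(j \right)} = -9 + j \sqrt{2}$ ($k{\left(j \right)} = \sqrt{2} \sqrt{1} j - 9 = \sqrt{2} \cdot 1 j - 9 = \sqrt{2} j - 9 = j \sqrt{2} - 9 = -9 + j \sqrt{2}$)
$R{\left(p \right)} = 2 p \left(-9 + p + p \sqrt{2}\right)$ ($R{\left(p \right)} = \left(p + p\right) \left(p + \left(-9 + p \sqrt{2}\right)\right) = 2 p \left(-9 + p + p \sqrt{2}\right)$)
$\left(5857 + 21566\right) - R{\left(86 \right)} = \left(5857 + 21566\right) - 2 \cdot 86 \left(-9 + 86 + 86 \sqrt{2}\right) = 27423 - 2 \cdot 86 \left(77 + 86 \sqrt{2}\right) = 27423 - \left(13244 + 14792 \sqrt{2}\right) = 14179 - 14792 \sqrt{2}$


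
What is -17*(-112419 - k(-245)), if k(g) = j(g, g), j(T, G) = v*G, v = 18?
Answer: 1836153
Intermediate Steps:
j(T, G) = 18*G
k(g) = 18*g
-17*(-112419 - k(-245)) = -17*(-112419 - 18*(-245)) = -17*(-112419 - 1*(-4410)) = -17*(-112419 + 4410) = -17*(-108009) = 1836153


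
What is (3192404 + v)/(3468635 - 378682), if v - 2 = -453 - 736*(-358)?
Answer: 65197/58301 ≈ 1.1183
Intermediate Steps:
v = 263037 (v = 2 + (-453 - 736*(-358)) = 2 + (-453 + 263488) = 2 + 263035 = 263037)
(3192404 + v)/(3468635 - 378682) = (3192404 + 263037)/(3468635 - 378682) = 3455441/3089953 = 3455441*(1/3089953) = 65197/58301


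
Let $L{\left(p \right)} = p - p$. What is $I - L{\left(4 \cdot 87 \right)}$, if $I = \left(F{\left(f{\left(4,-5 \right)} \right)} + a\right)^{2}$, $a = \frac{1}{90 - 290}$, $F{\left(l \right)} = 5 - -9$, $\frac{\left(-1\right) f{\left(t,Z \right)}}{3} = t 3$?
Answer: $\frac{7834401}{40000} \approx 195.86$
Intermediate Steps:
$f{\left(t,Z \right)} = - 9 t$ ($f{\left(t,Z \right)} = - 3 t 3 = - 3 \cdot 3 t = - 9 t$)
$F{\left(l \right)} = 14$ ($F{\left(l \right)} = 5 + 9 = 14$)
$a = - \frac{1}{200}$ ($a = \frac{1}{-200} = - \frac{1}{200} \approx -0.005$)
$I = \frac{7834401}{40000}$ ($I = \left(14 - \frac{1}{200}\right)^{2} = \left(\frac{2799}{200}\right)^{2} = \frac{7834401}{40000} \approx 195.86$)
$L{\left(p \right)} = 0$
$I - L{\left(4 \cdot 87 \right)} = \frac{7834401}{40000} - 0 = \frac{7834401}{40000} + 0 = \frac{7834401}{40000}$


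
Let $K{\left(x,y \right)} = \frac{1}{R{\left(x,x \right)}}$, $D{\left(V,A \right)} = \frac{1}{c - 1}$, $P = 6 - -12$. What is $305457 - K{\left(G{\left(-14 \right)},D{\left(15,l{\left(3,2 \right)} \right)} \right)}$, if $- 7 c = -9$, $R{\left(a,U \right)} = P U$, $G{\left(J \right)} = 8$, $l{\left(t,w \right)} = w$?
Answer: $\frac{43985807}{144} \approx 3.0546 \cdot 10^{5}$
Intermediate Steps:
$P = 18$ ($P = 6 + 12 = 18$)
$R{\left(a,U \right)} = 18 U$
$c = \frac{9}{7}$ ($c = \left(- \frac{1}{7}\right) \left(-9\right) = \frac{9}{7} \approx 1.2857$)
$D{\left(V,A \right)} = \frac{7}{2}$ ($D{\left(V,A \right)} = \frac{1}{\frac{9}{7} - 1} = \frac{1}{\frac{2}{7}} = \frac{7}{2}$)
$K{\left(x,y \right)} = \frac{1}{18 x}$
$305457 - K{\left(G{\left(-14 \right)},D{\left(15,l{\left(3,2 \right)} \right)} \right)} = 305457 - \frac{1}{18 \cdot 8} = 305457 - \frac{1}{18} \cdot \frac{1}{8} = 305457 - \frac{1}{144} = \frac{43985807}{144}$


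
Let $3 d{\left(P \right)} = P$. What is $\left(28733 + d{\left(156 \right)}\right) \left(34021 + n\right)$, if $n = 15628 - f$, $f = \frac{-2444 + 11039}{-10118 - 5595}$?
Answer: $\frac{1181917147980}{827} \approx 1.4292 \cdot 10^{9}$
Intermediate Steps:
$d{\left(P \right)} = \frac{P}{3}$
$f = - \frac{8595}{15713}$ ($f = \frac{8595}{-15713} = 8595 \left(- \frac{1}{15713}\right) = - \frac{8595}{15713} \approx -0.547$)
$n = \frac{245571359}{15713}$ ($n = 15628 - - \frac{8595}{15713} = 15628 + \frac{8595}{15713} = \frac{245571359}{15713} \approx 15629.0$)
$\left(28733 + d{\left(156 \right)}\right) \left(34021 + n\right) = \left(28733 + \frac{1}{3} \cdot 156\right) \left(34021 + \frac{245571359}{15713}\right) = \left(28733 + 52\right) \frac{780143332}{15713} = 28785 \cdot \frac{780143332}{15713} = \frac{1181917147980}{827}$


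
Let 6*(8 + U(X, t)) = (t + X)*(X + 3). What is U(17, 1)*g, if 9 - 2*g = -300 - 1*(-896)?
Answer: -15262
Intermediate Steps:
g = -587/2 (g = 9/2 - (-300 - 1*(-896))/2 = 9/2 - (-300 + 896)/2 = 9/2 - ½*596 = 9/2 - 298 = -587/2 ≈ -293.50)
U(X, t) = -8 + (3 + X)*(X + t)/6 (U(X, t) = -8 + ((t + X)*(X + 3))/6 = -8 + ((X + t)*(3 + X))/6 = -8 + ((3 + X)*(X + t))/6 = -8 + (3 + X)*(X + t)/6)
U(17, 1)*g = (-8 + (½)*17 + (½)*1 + (⅙)*17² + (⅙)*17*1)*(-587/2) = (-8 + 17/2 + ½ + (⅙)*289 + 17/6)*(-587/2) = (-8 + 17/2 + ½ + 289/6 + 17/6)*(-587/2) = 52*(-587/2) = -15262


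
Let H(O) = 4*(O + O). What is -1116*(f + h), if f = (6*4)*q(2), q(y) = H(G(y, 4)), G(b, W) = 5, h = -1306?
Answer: 386136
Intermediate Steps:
H(O) = 8*O (H(O) = 4*(2*O) = 8*O)
q(y) = 40 (q(y) = 8*5 = 40)
f = 960 (f = (6*4)*40 = 24*40 = 960)
-1116*(f + h) = -1116*(960 - 1306) = -1116*(-346) = 386136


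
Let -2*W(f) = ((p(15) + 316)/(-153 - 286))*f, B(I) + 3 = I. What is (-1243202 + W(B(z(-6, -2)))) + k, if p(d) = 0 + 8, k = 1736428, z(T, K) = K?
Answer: 216525404/439 ≈ 4.9322e+5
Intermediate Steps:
B(I) = -3 + I
p(d) = 8
W(f) = 162*f/439 (W(f) = -(8 + 316)/(-153 - 286)*f/2 = -324/(-439)*f/2 = -324*(-1/439)*f/2 = -(-162)*f/439 = 162*f/439)
(-1243202 + W(B(z(-6, -2)))) + k = (-1243202 + 162*(-3 - 2)/439) + 1736428 = (-1243202 + (162/439)*(-5)) + 1736428 = (-1243202 - 810/439) + 1736428 = -545766488/439 + 1736428 = 216525404/439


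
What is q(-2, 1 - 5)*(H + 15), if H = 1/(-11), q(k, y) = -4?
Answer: -656/11 ≈ -59.636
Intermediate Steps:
H = -1/11 ≈ -0.090909
q(-2, 1 - 5)*(H + 15) = -4*(-1/11 + 15) = -4*164/11 = -656/11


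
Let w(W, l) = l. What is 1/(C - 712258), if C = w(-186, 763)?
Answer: -1/711495 ≈ -1.4055e-6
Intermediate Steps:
C = 763
1/(C - 712258) = 1/(763 - 712258) = 1/(-711495) = -1/711495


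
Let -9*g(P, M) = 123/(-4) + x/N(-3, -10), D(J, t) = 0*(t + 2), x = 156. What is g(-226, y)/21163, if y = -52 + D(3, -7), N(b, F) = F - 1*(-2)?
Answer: 67/253956 ≈ 0.00026383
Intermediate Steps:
D(J, t) = 0 (D(J, t) = 0*(2 + t) = 0)
N(b, F) = 2 + F (N(b, F) = F + 2 = 2 + F)
y = -52 (y = -52 + 0 = -52)
g(P, M) = 67/12 (g(P, M) = -(123/(-4) + 156/(2 - 10))/9 = -(123*(-1/4) + 156/(-8))/9 = -(-123/4 + 156*(-1/8))/9 = -(-123/4 - 39/2)/9 = -1/9*(-201/4) = 67/12)
g(-226, y)/21163 = (67/12)/21163 = (67/12)*(1/21163) = 67/253956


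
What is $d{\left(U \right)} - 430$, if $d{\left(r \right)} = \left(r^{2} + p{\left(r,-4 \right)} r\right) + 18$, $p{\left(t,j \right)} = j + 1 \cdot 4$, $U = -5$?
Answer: $-387$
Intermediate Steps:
$p{\left(t,j \right)} = 4 + j$ ($p{\left(t,j \right)} = j + 4 = 4 + j$)
$d{\left(r \right)} = 18 + r^{2}$ ($d{\left(r \right)} = \left(r^{2} + \left(4 - 4\right) r\right) + 18 = \left(r^{2} + 0 r\right) + 18 = \left(r^{2} + 0\right) + 18 = r^{2} + 18 = 18 + r^{2}$)
$d{\left(U \right)} - 430 = \left(18 + \left(-5\right)^{2}\right) - 430 = \left(18 + 25\right) - 430 = 43 - 430 = -387$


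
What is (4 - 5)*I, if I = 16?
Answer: -16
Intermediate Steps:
(4 - 5)*I = (4 - 5)*16 = -1*16 = -16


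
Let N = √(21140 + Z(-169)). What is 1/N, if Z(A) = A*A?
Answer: √49701/49701 ≈ 0.0044856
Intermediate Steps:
Z(A) = A²
N = √49701 (N = √(21140 + (-169)²) = √(21140 + 28561) = √49701 ≈ 222.94)
1/N = 1/(√49701) = √49701/49701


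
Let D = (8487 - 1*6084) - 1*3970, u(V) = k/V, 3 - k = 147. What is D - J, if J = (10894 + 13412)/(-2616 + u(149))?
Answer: -101232597/64988 ≈ -1557.7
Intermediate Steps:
k = -144 (k = 3 - 1*147 = 3 - 147 = -144)
u(V) = -144/V
D = -1567 (D = (8487 - 6084) - 3970 = 2403 - 3970 = -1567)
J = -603599/64988 (J = (10894 + 13412)/(-2616 - 144/149) = 24306/(-2616 - 144*1/149) = 24306/(-2616 - 144/149) = 24306/(-389928/149) = 24306*(-149/389928) = -603599/64988 ≈ -9.2879)
D - J = -1567 - 1*(-603599/64988) = -1567 + 603599/64988 = -101232597/64988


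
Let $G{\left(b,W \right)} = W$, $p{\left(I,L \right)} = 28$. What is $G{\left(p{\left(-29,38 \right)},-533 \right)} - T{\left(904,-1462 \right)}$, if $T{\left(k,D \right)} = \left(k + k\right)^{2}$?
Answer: $-3269397$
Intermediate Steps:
$T{\left(k,D \right)} = 4 k^{2}$ ($T{\left(k,D \right)} = \left(2 k\right)^{2} = 4 k^{2}$)
$G{\left(p{\left(-29,38 \right)},-533 \right)} - T{\left(904,-1462 \right)} = -533 - 4 \cdot 904^{2} = -533 - 4 \cdot 817216 = -533 - 3268864 = -3269397$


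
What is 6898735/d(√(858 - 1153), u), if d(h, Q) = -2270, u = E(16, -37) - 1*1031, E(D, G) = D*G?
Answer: -1379747/454 ≈ -3039.1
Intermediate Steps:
u = -1623 (u = 16*(-37) - 1*1031 = -592 - 1031 = -1623)
6898735/d(√(858 - 1153), u) = 6898735/(-2270) = 6898735*(-1/2270) = -1379747/454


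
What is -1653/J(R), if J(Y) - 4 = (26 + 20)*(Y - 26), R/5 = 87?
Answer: -1653/18818 ≈ -0.087841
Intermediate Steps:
R = 435 (R = 5*87 = 435)
J(Y) = -1192 + 46*Y (J(Y) = 4 + (26 + 20)*(Y - 26) = 4 + 46*(-26 + Y) = 4 + (-1196 + 46*Y) = -1192 + 46*Y)
-1653/J(R) = -1653/(-1192 + 46*435) = -1653/(-1192 + 20010) = -1653/18818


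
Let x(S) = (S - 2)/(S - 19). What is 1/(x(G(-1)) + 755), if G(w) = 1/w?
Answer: 20/15103 ≈ 0.0013242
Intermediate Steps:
x(S) = (-2 + S)/(-19 + S)
1/(x(G(-1)) + 755) = 1/((-2 + 1/(-1))/(-19 + 1/(-1)) + 755) = 1/((-2 - 1)/(-19 - 1) + 755) = 1/(-3/(-20) + 755) = 1/(-1/20*(-3) + 755) = 1/(3/20 + 755) = 1/(15103/20) = 20/15103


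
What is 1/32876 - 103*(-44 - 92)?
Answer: 460527009/32876 ≈ 14008.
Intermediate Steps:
1/32876 - 103*(-44 - 92) = 1/32876 - 103*(-136) = 1/32876 + 14008 = 460527009/32876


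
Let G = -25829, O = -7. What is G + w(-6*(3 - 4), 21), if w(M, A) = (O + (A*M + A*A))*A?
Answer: -14069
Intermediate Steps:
w(M, A) = A*(-7 + A² + A*M) (w(M, A) = (-7 + (A*M + A*A))*A = (-7 + (A*M + A²))*A = (-7 + (A² + A*M))*A = (-7 + A² + A*M)*A = A*(-7 + A² + A*M))
G + w(-6*(3 - 4), 21) = -25829 + 21*(-7 + 21² + 21*(-6*(3 - 4))) = -25829 + 21*(-7 + 441 + 21*(-6*(-1))) = -25829 + 21*(-7 + 441 + 21*6) = -25829 + 21*(-7 + 441 + 126) = -25829 + 21*560 = -25829 + 11760 = -14069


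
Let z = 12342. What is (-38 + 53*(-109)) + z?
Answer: 6527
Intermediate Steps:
(-38 + 53*(-109)) + z = (-38 + 53*(-109)) + 12342 = (-38 - 5777) + 12342 = -5815 + 12342 = 6527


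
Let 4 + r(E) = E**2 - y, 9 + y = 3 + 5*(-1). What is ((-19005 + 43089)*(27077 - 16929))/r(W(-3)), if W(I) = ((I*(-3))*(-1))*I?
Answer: 15275277/46 ≈ 3.3207e+5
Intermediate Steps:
y = -11 (y = -9 + (3 + 5*(-1)) = -9 + (3 - 5) = -9 - 2 = -11)
W(I) = 3*I**2 (W(I) = (-3*I*(-1))*I = (3*I)*I = 3*I**2)
r(E) = 7 + E**2 (r(E) = -4 + (E**2 - 1*(-11)) = -4 + (E**2 + 11) = -4 + (11 + E**2) = 7 + E**2)
((-19005 + 43089)*(27077 - 16929))/r(W(-3)) = ((-19005 + 43089)*(27077 - 16929))/(7 + (3*(-3)**2)**2) = (24084*10148)/(7 + (3*9)**2) = 244404432/(7 + 27**2) = 244404432/(7 + 729) = 244404432/736 = 244404432*(1/736) = 15275277/46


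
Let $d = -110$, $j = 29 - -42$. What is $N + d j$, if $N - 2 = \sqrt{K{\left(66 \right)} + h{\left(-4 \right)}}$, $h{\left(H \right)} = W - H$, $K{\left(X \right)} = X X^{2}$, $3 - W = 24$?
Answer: $-7808 + \sqrt{287479} \approx -7271.8$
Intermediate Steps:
$j = 71$ ($j = 29 + 42 = 71$)
$W = -21$ ($W = 3 - 24 = -21$)
$K{\left(X \right)} = X^{3}$
$h{\left(H \right)} = -21 - H$
$N = 2 + \sqrt{287479}$ ($N = 2 + \sqrt{66^{3} - 17} = 2 + \sqrt{287496 + \left(-21 + 4\right)} = 2 + \sqrt{287496 - 17} = 2 + \sqrt{287479} \approx 538.17$)
$N + d j = \left(2 + \sqrt{287479}\right) - 7810 = -7808 + \sqrt{287479}$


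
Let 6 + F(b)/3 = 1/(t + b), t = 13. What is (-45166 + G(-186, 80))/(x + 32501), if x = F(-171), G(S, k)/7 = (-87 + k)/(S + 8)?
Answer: -635120421/456775679 ≈ -1.3904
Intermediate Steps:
G(S, k) = 7*(-87 + k)/(8 + S) (G(S, k) = 7*((-87 + k)/(S + 8)) = 7*((-87 + k)/(8 + S)) = 7*(-87 + k)/(8 + S))
F(b) = -18 + 3/(13 + b)
x = -2847/158 (x = 3*(-77 - 6*(-171))/(13 - 171) = 3*(-77 + 1026)/(-158) = 3*(-1/158)*949 = -2847/158 ≈ -18.019)
(-45166 + G(-186, 80))/(x + 32501) = (-45166 + 7*(-87 + 80)/(8 - 186))/(-2847/158 + 32501) = (-45166 + 7*(-7)/(-178))/(5132311/158) = (-45166 + 7*(-1/178)*(-7))*(158/5132311) = (-45166 + 49/178)*(158/5132311) = -8039499/178*158/5132311 = -635120421/456775679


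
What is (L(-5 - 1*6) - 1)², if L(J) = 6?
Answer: 25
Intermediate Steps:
(L(-5 - 1*6) - 1)² = (6 - 1)² = 5² = 25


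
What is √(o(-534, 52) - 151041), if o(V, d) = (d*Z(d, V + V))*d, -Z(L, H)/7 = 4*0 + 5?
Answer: I*√245681 ≈ 495.66*I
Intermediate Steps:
Z(L, H) = -35 (Z(L, H) = -7*(4*0 + 5) = -7*(0 + 5) = -7*5 = -35)
o(V, d) = -35*d² (o(V, d) = (d*(-35))*d = (-35*d)*d = -35*d²)
√(o(-534, 52) - 151041) = √(-35*52² - 151041) = √(-35*2704 - 151041) = √(-94640 - 151041) = √(-245681) = I*√245681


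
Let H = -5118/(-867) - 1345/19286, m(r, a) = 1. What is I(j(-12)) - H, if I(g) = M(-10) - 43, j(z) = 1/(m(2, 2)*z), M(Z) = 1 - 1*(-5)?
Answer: -238738409/5573654 ≈ -42.833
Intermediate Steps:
M(Z) = 6 (M(Z) = 1 + 5 = 6)
j(z) = 1/z (j(z) = 1/(1*z) = 1/z)
H = 32513211/5573654 (H = -5118*(-1/867) - 1345*1/19286 = 1706/289 - 1345/19286 = 32513211/5573654 ≈ 5.8334)
I(g) = -37 (I(g) = 6 - 43 = -37)
I(j(-12)) - H = -37 - 1*32513211/5573654 = -37 - 32513211/5573654 = -238738409/5573654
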